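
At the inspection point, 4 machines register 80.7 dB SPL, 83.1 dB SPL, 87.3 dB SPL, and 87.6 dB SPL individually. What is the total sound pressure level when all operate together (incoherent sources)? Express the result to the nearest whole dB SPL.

92 dB SPL

Incoherent sources combine by intensity addition: L_total = 10·log₁₀(Σ 10^(L_i/10)).
Σ 10^(L/10) = 10^(80.7/10) + 10^(83.1/10) + 10^(87.3/10) + 10^(87.6/10) = 1.434e+09.
L_total = 10·log₁₀(1.434e+09) = 91.57 dB SPL.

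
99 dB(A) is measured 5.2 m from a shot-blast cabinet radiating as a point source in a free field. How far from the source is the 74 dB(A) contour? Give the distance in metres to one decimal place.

For a point source L₁ − L₂ = 20·log₁₀(r₂/r₁), so r₂ = r₁·10^((L₁−L₂)/20).
r₂ = 5.2·10^((99−74)/20) = 5.2·10^(25.0/20) = 92.47 m.

92.5 m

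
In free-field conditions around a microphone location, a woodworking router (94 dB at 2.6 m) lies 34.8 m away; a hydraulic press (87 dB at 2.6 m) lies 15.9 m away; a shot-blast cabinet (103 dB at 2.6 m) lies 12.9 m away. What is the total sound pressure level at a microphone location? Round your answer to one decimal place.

First find each source's level at the receiver (point-source: −20·log₁₀(r/r_ref)), then combine on an intensity basis.
woodworking router: 94 − 20·log₁₀(34.8/2.6) = 94 − 22.53 = 71.47 dB.
hydraulic press: 87 − 20·log₁₀(15.9/2.6) = 87 − 15.73 = 71.27 dB.
shot-blast cabinet: 103 − 20·log₁₀(12.9/2.6) = 103 − 13.91 = 89.09 dB.
Σ 10^(L/10) = 8.379e+08 → L_total = 10·log₁₀(8.379e+08) = 89.23 dB.

89.2 dB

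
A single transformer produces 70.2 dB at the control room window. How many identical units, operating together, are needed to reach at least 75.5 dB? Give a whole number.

4

The shortfall is 75.5 − 70.2 = 5.3 dB, and N units add 10·log₁₀ N, so need 10·log₁₀ N ≥ 5.3.
N ≥ 10^(5.3/10) = 3.388, so N = 4.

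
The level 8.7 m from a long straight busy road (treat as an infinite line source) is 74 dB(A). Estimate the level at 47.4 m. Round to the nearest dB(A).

67 dB(A)

For a line source, L₂ = L₁ − 10·log₁₀(r₂/r₁).
L₂ = 74 − 10·log₁₀(47.4/8.7) = 74 − 7.363 = 66.64 dB(A).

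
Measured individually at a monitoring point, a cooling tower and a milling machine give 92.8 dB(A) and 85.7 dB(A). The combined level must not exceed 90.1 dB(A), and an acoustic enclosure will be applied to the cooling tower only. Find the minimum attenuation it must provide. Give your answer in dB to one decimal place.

Everything except the cooling tower sums to 10^(85.7/10) = 3.715e+08 in linear terms, 85.70 dB(A).
The limit corresponds to 10^(90.1/10) = 1.023e+09; subtracting the fixed part leaves 6.518e+08 for the cooling tower, i.e. 88.14 dB(A).
Required insertion loss = 92.8 − 88.14 = 4.66 dB.

4.7 dB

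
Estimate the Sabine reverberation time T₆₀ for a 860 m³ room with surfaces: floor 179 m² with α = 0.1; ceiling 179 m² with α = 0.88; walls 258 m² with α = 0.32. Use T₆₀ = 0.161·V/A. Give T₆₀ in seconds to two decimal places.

0.54 s

A = Σ Sᵢαᵢ = 179·0.1 + 179·0.88 + 258·0.32 = 257.98 m².
T₆₀ = 0.161 × 860 / 257.98 = 0.537 s.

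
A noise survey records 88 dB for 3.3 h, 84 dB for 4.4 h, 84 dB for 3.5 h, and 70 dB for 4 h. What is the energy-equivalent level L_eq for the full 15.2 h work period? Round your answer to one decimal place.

L_eq = 10·log₁₀[(1/T)·Σ tᵢ·10^(Lᵢ/10)] with T = 15.2 h.
Σ tᵢ·10^(Lᵢ/10) = 3.3·10^(88/10) + 4.4·10^(84/10) + 3.5·10^(84/10) + 4·10^(70/10) = 4.107e+09.
L_eq = 10·log₁₀(4.107e+09/15.2) = 84.32 dB.

84.3 dB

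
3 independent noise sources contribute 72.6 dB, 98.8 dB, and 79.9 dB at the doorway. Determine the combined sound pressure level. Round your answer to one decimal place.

98.9 dB

For uncorrelated sources the intensities add, so convert each level to linear form, sum, and take 10·log₁₀ of the total.
Σ 10^(L/10) = 10^(72.6/10) + 10^(98.8/10) + 10^(79.9/10) = 7.702e+09.
L_total = 10·log₁₀(7.702e+09) = 98.87 dB.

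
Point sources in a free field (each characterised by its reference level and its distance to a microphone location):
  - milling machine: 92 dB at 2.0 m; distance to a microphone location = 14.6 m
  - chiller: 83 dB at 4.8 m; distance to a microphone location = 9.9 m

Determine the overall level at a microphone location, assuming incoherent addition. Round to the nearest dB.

79 dB

First find each source's level at the receiver (point-source: −20·log₁₀(r/r_ref)), then combine on an intensity basis.
milling machine: 92 − 20·log₁₀(14.6/2.0) = 92 − 17.27 = 74.73 dB.
chiller: 83 − 20·log₁₀(9.9/4.8) = 83 − 6.29 = 76.71 dB.
Σ 10^(L/10) = 7.665e+07 → L_total = 10·log₁₀(7.665e+07) = 78.84 dB.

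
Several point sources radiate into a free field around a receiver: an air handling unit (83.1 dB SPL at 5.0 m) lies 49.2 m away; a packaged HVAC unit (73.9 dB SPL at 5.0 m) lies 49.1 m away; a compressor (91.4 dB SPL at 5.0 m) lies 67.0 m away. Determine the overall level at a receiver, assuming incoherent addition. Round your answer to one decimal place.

First find each source's level at the receiver (point-source: −20·log₁₀(r/r_ref)), then combine on an intensity basis.
air handling unit: 83.1 − 20·log₁₀(49.2/5.0) = 83.1 − 19.86 = 63.24 dB SPL.
packaged HVAC unit: 73.9 − 20·log₁₀(49.1/5.0) = 73.9 − 19.84 = 54.06 dB SPL.
compressor: 91.4 − 20·log₁₀(67.0/5.0) = 91.4 − 22.54 = 68.86 dB SPL.
Σ 10^(L/10) = 1.005e+07 → L_total = 10·log₁₀(1.005e+07) = 70.02 dB SPL.

70.0 dB SPL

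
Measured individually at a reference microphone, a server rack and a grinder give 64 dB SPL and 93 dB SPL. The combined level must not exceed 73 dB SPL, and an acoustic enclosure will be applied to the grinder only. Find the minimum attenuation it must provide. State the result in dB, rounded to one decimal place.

20.6 dB

The untreated sources together contribute 10^(64/10) = 2.512e+06, i.e. 64.00 dB SPL.
The limit corresponds to 10^(73/10) = 1.995e+07; subtracting the fixed part leaves 1.744e+07 for the grinder, i.e. 72.42 dB SPL.
So the grinder must be reduced from 93 to 72.42 dB SPL: IL = 20.58 dB.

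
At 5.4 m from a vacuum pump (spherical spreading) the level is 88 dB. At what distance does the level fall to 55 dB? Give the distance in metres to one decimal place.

Point-source spreading drops the level by 20·log₁₀(r₂/r₁); inverting, r₂/r₁ = 10^(ΔL/20).
r₂ = 5.4·10^((88−55)/20) = 5.4·10^(33.0/20) = 241.21 m.

241.2 m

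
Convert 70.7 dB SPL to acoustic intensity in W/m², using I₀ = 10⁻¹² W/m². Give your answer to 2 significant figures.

1.2e-05 W/m²

I = I₀·10^(L/10) = 10⁻¹² × 10^(70.7/10) = 10^(-4.930).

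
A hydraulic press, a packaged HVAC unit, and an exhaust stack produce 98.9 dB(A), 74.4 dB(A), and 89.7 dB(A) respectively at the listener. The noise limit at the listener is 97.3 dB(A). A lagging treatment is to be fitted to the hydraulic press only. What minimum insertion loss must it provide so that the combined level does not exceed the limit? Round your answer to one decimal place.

2.5 dB

Everything except the hydraulic press sums to 10^(74.4/10) + 10^(89.7/10) = 9.608e+08 in linear terms, 89.83 dB(A).
To meet 97.3 dB(A) overall, the treated hydraulic press may contribute at most 10^(97.3/10) − 9.608e+08 = 4.410e+09, i.e. 96.44 dB(A).
So the hydraulic press must be reduced from 98.9 to 96.44 dB(A): IL = 2.46 dB.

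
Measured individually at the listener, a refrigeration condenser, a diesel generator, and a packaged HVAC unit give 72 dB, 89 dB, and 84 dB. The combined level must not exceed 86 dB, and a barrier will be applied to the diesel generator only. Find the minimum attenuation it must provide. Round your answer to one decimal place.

The untreated sources together contribute 10^(72/10) + 10^(84/10) = 2.670e+08, i.e. 84.27 dB.
To meet 86 dB overall, the treated diesel generator may contribute at most 10^(86/10) − 2.670e+08 = 1.311e+08, i.e. 81.18 dB.
So the diesel generator must be reduced from 89 to 81.18 dB: IL = 7.82 dB.

7.8 dB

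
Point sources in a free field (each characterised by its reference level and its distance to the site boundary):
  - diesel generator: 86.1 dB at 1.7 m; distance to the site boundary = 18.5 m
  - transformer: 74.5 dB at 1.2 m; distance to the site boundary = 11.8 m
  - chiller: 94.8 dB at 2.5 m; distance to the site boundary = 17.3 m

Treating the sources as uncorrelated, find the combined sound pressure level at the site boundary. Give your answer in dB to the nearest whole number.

Propagate each source to the receiver with L = L_ref − 20·log₁₀(r/r_ref), then add intensities.
diesel generator: 86.1 − 20·log₁₀(18.5/1.7) = 86.1 − 20.73 = 65.37 dB.
transformer: 74.5 − 20·log₁₀(11.8/1.2) = 74.5 − 19.85 = 54.65 dB.
chiller: 94.8 − 20·log₁₀(17.3/2.5) = 94.8 − 16.80 = 78.00 dB.
Σ 10^(L/10) = 6.680e+07 → L_total = 10·log₁₀(6.680e+07) = 78.25 dB.

78 dB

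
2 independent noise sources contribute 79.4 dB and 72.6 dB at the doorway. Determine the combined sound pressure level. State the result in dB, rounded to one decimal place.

80.2 dB

Incoherent sources combine by intensity addition: L_total = 10·log₁₀(Σ 10^(L_i/10)).
Σ 10^(L/10) = 10^(79.4/10) + 10^(72.6/10) = 1.053e+08.
L_total = 10·log₁₀(1.053e+08) = 80.22 dB.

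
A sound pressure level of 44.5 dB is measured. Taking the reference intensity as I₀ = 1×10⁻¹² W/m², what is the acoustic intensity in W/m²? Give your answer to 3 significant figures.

2.82e-08 W/m²

I/I₀ = 10^(44.5/10) = 2.818e+04, so I = 2.818e+04 × 10⁻¹² W/m².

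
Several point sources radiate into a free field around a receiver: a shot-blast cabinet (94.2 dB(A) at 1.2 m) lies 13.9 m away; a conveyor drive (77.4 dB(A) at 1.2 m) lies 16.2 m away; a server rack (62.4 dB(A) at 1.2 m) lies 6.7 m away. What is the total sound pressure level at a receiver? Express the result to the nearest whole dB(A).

73 dB(A)

First find each source's level at the receiver (point-source: −20·log₁₀(r/r_ref)), then combine on an intensity basis.
shot-blast cabinet: 94.2 − 20·log₁₀(13.9/1.2) = 94.2 − 21.28 = 72.92 dB(A).
conveyor drive: 77.4 − 20·log₁₀(16.2/1.2) = 77.4 − 22.61 = 54.79 dB(A).
server rack: 62.4 − 20·log₁₀(6.7/1.2) = 62.4 − 14.94 = 47.46 dB(A).
Σ 10^(L/10) = 1.996e+07 → L_total = 10·log₁₀(1.996e+07) = 73.00 dB(A).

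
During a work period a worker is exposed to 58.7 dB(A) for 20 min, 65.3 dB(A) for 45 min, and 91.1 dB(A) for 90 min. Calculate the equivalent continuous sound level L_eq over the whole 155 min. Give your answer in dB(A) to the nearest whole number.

The energy average is taken in the linear domain: L_eq = 10·log₁₀[(Σ tᵢ·10^(Lᵢ/10))/T], T = 155 min.
Σ tᵢ·10^(Lᵢ/10) = 20·10^(58.7/10) + 45·10^(65.3/10) + 90·10^(91.1/10) = 1.161e+11.
L_eq = 10·log₁₀(1.161e+11/155) = 88.75 dB(A).

89 dB(A)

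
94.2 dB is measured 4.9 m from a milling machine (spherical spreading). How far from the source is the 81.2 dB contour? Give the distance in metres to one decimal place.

For a point source L₁ − L₂ = 20·log₁₀(r₂/r₁), so r₂ = r₁·10^((L₁−L₂)/20).
r₂ = 4.9·10^((94.2−81.2)/20) = 4.9·10^(13.0/20) = 21.89 m.

21.9 m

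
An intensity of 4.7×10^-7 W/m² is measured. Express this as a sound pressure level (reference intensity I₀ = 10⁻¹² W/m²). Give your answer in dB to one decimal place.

Dividing by I₀ shifts the exponent by 12: I/I₀ = 4.7×10^5.
L = 10·(0.6721 + 5) = 56.72 dB.

56.7 dB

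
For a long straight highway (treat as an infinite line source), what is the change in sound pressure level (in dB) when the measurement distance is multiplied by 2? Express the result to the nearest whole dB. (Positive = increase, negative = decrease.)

A line source loses 3 dB per doubling of distance; generally ΔL = −10·log₁₀(r₂/r₁).
ΔL = −10·log₁₀(2) = -3.01 dB.

-3 dB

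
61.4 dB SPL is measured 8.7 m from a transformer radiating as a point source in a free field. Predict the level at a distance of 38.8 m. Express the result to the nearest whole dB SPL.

Spherical spreading from a point source gives a 20·log₁₀(r₂/r₁) drop.
L₂ = 61.4 − 20·log₁₀(38.8/8.7) = 61.4 − 12.986 = 48.41 dB SPL.

48 dB SPL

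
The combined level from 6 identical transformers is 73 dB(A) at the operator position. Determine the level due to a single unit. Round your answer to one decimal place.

65.2 dB(A)

6 equal contributions raise the level by 10·log₁₀ 6 = 7.782 dB, so each unit alone gives 73 − 7.782.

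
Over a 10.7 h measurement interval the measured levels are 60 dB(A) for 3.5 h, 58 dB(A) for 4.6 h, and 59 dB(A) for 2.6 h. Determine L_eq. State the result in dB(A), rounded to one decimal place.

59.0 dB(A)

The energy average is taken in the linear domain: L_eq = 10·log₁₀[(Σ tᵢ·10^(Lᵢ/10))/T], T = 10.7 h.
Σ tᵢ·10^(Lᵢ/10) = 3.5·10^(60/10) + 4.6·10^(58/10) + 2.6·10^(59/10) = 8.468e+06.
L_eq = 10·log₁₀(8.468e+06/10.7) = 58.98 dB(A).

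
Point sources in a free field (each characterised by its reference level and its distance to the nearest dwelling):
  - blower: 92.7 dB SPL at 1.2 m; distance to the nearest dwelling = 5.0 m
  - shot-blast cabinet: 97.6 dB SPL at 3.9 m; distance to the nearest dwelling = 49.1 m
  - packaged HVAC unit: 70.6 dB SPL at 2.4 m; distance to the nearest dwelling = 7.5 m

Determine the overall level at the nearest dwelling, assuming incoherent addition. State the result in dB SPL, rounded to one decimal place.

First find each source's level at the receiver (point-source: −20·log₁₀(r/r_ref)), then combine on an intensity basis.
blower: 92.7 − 20·log₁₀(5.0/1.2) = 92.7 − 12.40 = 80.30 dB SPL.
shot-blast cabinet: 97.6 − 20·log₁₀(49.1/3.9) = 97.6 − 22.00 = 75.60 dB SPL.
packaged HVAC unit: 70.6 − 20·log₁₀(7.5/2.4) = 70.6 − 9.90 = 60.70 dB SPL.
Σ 10^(L/10) = 1.447e+08 → L_total = 10·log₁₀(1.447e+08) = 81.61 dB SPL.

81.6 dB SPL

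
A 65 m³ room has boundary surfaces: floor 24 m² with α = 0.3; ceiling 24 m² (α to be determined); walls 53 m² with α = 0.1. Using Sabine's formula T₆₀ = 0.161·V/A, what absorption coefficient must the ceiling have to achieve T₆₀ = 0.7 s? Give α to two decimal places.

From T₆₀ = 0.161·V/A, the target T₆₀ = 0.7 s needs A = 0.161·65/0.7 = 14.95 m².
Absorption from the other surfaces = 24·0.3 + 53·0.1 = 12.50 m², so the ceiling must supply 2.45 m² over 24 m².
α = 2.45/24 = 0.102.

0.10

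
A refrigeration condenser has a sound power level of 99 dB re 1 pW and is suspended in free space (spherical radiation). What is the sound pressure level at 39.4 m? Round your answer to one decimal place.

56.1 dB

Free-field spherical radiation: L_p = L_w − 10·log₁₀(4π·r²), r = 39.4 m.
4π·r² = 1.951e+04 m², 10·log₁₀ of that is 42.902 dB.
L_p = 99 − 42.902 = 56.10 dB.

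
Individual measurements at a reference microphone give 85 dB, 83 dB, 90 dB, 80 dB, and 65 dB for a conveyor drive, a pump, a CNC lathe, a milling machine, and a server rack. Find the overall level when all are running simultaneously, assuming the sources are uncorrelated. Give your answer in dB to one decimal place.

Incoherent sources combine by intensity addition: L_total = 10·log₁₀(Σ 10^(L_i/10)).
Σ 10^(L/10) = 10^(85/10) + 10^(83/10) + 10^(90/10) + 10^(80/10) + 10^(65/10) = 1.619e+09.
L_total = 10·log₁₀(1.619e+09) = 92.09 dB.

92.1 dB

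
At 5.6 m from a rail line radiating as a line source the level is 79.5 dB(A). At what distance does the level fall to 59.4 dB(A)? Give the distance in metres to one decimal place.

573.0 m

Line-source spreading drops the level by 10·log₁₀(r₂/r₁); inverting, r₂/r₁ = 10^(ΔL/10).
r₂ = 5.6·10^((79.5−59.4)/10) = 5.6·10^(20.1/10) = 573.04 m.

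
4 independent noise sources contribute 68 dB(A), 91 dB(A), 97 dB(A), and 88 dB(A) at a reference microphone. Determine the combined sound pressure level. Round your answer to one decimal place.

For uncorrelated sources the intensities add, so convert each level to linear form, sum, and take 10·log₁₀ of the total.
Σ 10^(L/10) = 10^(68/10) + 10^(91/10) + 10^(97/10) + 10^(88/10) = 6.908e+09.
L_total = 10·log₁₀(6.908e+09) = 98.39 dB(A).

98.4 dB(A)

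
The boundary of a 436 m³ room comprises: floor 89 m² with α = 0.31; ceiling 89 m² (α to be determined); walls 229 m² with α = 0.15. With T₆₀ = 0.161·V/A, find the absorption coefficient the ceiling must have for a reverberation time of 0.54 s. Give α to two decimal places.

From T₆₀ = 0.161·V/A, the target T₆₀ = 0.54 s needs A = 0.161·436/0.54 = 129.99 m².
Absorption from the other surfaces = 89·0.31 + 229·0.15 = 61.94 m², so the ceiling must supply 68.05 m² over 89 m².
α = 68.05/89 = 0.765.

0.76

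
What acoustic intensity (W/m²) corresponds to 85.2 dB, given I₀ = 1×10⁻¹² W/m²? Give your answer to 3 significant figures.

I = I₀·10^(L/10) = 10⁻¹² × 10^(85.2/10) = 10^(-3.480).

0.000331 W/m²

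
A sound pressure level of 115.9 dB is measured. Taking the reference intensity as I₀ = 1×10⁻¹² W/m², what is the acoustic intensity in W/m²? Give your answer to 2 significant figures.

0.39 W/m²

I = I₀·10^(L/10) = 10⁻¹² × 10^(115.9/10) = 10^(-0.410).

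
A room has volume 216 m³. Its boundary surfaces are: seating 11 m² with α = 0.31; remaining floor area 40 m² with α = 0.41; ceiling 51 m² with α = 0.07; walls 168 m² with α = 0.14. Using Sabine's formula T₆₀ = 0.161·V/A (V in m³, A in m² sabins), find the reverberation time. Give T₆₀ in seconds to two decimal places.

A = Σ Sᵢαᵢ = 11·0.31 + 40·0.41 + 51·0.07 + 168·0.14 = 46.90 m².
T₆₀ = 0.161 × 216 / 46.90 = 0.741 s.

0.74 s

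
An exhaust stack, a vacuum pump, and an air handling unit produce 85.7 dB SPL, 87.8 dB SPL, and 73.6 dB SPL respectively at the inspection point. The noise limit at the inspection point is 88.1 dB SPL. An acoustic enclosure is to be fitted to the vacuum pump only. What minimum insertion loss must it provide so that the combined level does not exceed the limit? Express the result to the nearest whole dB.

Everything except the vacuum pump sums to 10^(85.7/10) + 10^(73.6/10) = 3.944e+08 in linear terms, 85.96 dB SPL.
To meet 88.1 dB SPL overall, the treated vacuum pump may contribute at most 10^(88.1/10) − 3.944e+08 = 2.512e+08, i.e. 84.00 dB SPL.
Required insertion loss = 87.8 − 84.00 = 3.80 dB.

4 dB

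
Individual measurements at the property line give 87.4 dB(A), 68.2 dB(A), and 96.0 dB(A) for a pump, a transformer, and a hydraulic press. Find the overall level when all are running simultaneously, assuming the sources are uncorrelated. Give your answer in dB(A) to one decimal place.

Incoherent sources combine by intensity addition: L_total = 10·log₁₀(Σ 10^(L_i/10)).
Σ 10^(L/10) = 10^(87.4/10) + 10^(68.2/10) + 10^(96.0/10) = 4.537e+09.
L_total = 10·log₁₀(4.537e+09) = 96.57 dB(A).

96.6 dB(A)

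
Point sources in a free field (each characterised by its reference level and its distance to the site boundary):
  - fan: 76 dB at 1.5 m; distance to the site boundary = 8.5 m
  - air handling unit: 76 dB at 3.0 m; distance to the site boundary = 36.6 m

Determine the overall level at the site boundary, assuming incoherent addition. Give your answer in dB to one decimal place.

Apply inverse-square spreading to bring every level to the receiver, then sum 10^(L/10).
fan: 76 − 20·log₁₀(8.5/1.5) = 76 − 15.07 = 60.93 dB.
air handling unit: 76 − 20·log₁₀(36.6/3.0) = 76 − 21.73 = 54.27 dB.
Σ 10^(L/10) = 1.507e+06 → L_total = 10·log₁₀(1.507e+06) = 61.78 dB.

61.8 dB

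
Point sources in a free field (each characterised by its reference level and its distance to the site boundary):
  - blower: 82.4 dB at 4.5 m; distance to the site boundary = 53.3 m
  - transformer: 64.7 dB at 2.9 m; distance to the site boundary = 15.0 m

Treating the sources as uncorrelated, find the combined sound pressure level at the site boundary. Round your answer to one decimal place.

61.3 dB

Propagate each source to the receiver with L = L_ref − 20·log₁₀(r/r_ref), then add intensities.
blower: 82.4 − 20·log₁₀(53.3/4.5) = 82.4 − 21.47 = 60.93 dB.
transformer: 64.7 − 20·log₁₀(15.0/2.9) = 64.7 − 14.27 = 50.43 dB.
Σ 10^(L/10) = 1.349e+06 → L_total = 10·log₁₀(1.349e+06) = 61.30 dB.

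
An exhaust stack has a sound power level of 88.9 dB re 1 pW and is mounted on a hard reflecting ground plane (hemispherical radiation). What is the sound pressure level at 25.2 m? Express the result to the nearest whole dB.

L_p = L_w − 10·log₁₀(2π·r²) with r = 25.2 m.
2π·r² = 3990 m², 10·log₁₀ of that is 36.010 dB.
L_p = 88.9 − 36.010 = 52.89 dB.

53 dB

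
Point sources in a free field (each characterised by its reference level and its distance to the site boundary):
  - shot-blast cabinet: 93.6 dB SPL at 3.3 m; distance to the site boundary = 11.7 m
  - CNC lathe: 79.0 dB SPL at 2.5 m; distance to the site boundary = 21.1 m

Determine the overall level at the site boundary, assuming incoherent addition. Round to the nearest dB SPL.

Apply inverse-square spreading to bring every level to the receiver, then sum 10^(L/10).
shot-blast cabinet: 93.6 − 20·log₁₀(11.7/3.3) = 93.6 − 10.99 = 82.61 dB SPL.
CNC lathe: 79.0 − 20·log₁₀(21.1/2.5) = 79.0 − 18.53 = 60.47 dB SPL.
Σ 10^(L/10) = 1.834e+08 → L_total = 10·log₁₀(1.834e+08) = 82.63 dB SPL.

83 dB SPL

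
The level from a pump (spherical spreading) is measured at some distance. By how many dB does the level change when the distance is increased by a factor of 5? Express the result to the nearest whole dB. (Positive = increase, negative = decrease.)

-14 dB

Point-source spreading: ΔL = −20·log₁₀(r₂/r₁).
ΔL = −20·log₁₀(5) = -13.98 dB.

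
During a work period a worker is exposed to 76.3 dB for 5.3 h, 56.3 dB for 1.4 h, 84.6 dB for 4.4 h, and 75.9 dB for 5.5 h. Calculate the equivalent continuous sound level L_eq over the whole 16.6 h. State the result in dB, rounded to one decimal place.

80.1 dB

The energy average is taken in the linear domain: L_eq = 10·log₁₀[(Σ tᵢ·10^(Lᵢ/10))/T], T = 16.6 h.
Σ tᵢ·10^(Lᵢ/10) = 5.3·10^(76.3/10) + 1.4·10^(56.3/10) + 4.4·10^(84.6/10) + 5.5·10^(75.9/10) = 1.710e+09.
L_eq = 10·log₁₀(1.710e+09/16.6) = 80.13 dB.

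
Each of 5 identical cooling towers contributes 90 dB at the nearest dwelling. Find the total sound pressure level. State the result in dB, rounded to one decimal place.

97.0 dB

With 5 equal, uncorrelated contributions the intensity is 5× that of one unit, giving a rise of 10·log₁₀ 5.
L_total = 90 + 10·log₁₀(5) = 90 + 6.990 = 96.99 dB.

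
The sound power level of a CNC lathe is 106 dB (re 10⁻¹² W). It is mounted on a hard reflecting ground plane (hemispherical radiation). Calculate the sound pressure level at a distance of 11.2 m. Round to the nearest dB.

L_p = L_w − 10·log₁₀(2π·r²) with r = 11.2 m.
2π·r² = 788.2 m², 10·log₁₀ of that is 28.966 dB.
L_p = 106 − 28.966 = 77.03 dB.

77 dB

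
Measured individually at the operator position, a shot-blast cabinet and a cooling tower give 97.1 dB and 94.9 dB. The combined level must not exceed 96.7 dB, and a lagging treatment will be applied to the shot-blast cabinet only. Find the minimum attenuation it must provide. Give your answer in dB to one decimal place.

Everything except the shot-blast cabinet sums to 10^(94.9/10) = 3.090e+09 in linear terms, 94.90 dB.
To meet 96.7 dB overall, the treated shot-blast cabinet may contribute at most 10^(96.7/10) − 3.090e+09 = 1.587e+09, i.e. 92.01 dB.
So the shot-blast cabinet must be reduced from 97.1 to 92.01 dB: IL = 5.09 dB.

5.1 dB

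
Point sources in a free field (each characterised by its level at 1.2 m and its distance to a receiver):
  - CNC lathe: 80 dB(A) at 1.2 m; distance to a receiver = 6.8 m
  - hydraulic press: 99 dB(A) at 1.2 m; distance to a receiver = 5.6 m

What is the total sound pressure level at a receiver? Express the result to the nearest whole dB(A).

86 dB(A)

First find each source's level at the receiver (point-source: −20·log₁₀(r/r_ref)), then combine on an intensity basis.
CNC lathe: 80 − 20·log₁₀(6.8/1.2) = 80 − 15.07 = 64.93 dB(A).
hydraulic press: 99 − 20·log₁₀(5.6/1.2) = 99 − 13.38 = 85.62 dB(A).
Σ 10^(L/10) = 3.679e+08 → L_total = 10·log₁₀(3.679e+08) = 85.66 dB(A).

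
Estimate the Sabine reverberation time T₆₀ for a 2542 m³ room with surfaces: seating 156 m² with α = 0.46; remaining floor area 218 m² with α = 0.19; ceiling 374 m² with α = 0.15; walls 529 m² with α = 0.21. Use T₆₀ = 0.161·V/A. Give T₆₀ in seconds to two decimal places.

1.46 s

Total absorption A = 156·0.46 + 218·0.19 + 374·0.15 + 529·0.21 = 280.37 m² sabins.
T₆₀ = 0.161·V/A = 0.161·2542/280.37 = 1.460 s.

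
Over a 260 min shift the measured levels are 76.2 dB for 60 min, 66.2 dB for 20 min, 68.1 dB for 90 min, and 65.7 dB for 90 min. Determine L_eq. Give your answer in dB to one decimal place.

71.3 dB

Weight each interval's intensity by its duration and average over T = 260 min:
Σ tᵢ·10^(Lᵢ/10) = 60·10^(76.2/10) + 20·10^(66.2/10) + 90·10^(68.1/10) + 90·10^(65.7/10) = 3.500e+09.
L_eq = 10·log₁₀(3.500e+09/260) = 71.29 dB.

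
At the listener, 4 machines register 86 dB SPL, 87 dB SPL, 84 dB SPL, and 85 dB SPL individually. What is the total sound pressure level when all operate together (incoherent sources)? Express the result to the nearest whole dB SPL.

Incoherent sources combine by intensity addition: L_total = 10·log₁₀(Σ 10^(L_i/10)).
Σ 10^(L/10) = 10^(86/10) + 10^(87/10) + 10^(84/10) + 10^(85/10) = 1.467e+09.
L_total = 10·log₁₀(1.467e+09) = 91.66 dB SPL.

92 dB SPL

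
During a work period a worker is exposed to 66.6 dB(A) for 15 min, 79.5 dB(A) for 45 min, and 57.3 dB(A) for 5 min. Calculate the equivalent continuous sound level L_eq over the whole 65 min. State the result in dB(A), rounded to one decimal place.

78.0 dB(A)

The energy average is taken in the linear domain: L_eq = 10·log₁₀[(Σ tᵢ·10^(Lᵢ/10))/T], T = 65 min.
Σ tᵢ·10^(Lᵢ/10) = 15·10^(66.6/10) + 45·10^(79.5/10) + 5·10^(57.3/10) = 4.082e+09.
L_eq = 10·log₁₀(4.082e+09/65) = 77.98 dB(A).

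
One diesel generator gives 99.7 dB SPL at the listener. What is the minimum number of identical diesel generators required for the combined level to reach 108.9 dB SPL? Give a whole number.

Need L₁ + 10·log₁₀ N ≥ 108.9, i.e. log₁₀ N ≥ 0.92.
N ≥ 10^(9.2/10) = 8.318, so N = 9.

9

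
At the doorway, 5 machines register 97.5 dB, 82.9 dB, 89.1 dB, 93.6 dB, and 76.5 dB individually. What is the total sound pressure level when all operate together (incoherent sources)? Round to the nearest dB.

100 dB

Incoherent sources combine by intensity addition: L_total = 10·log₁₀(Σ 10^(L_i/10)).
Σ 10^(L/10) = 10^(97.5/10) + 10^(82.9/10) + 10^(89.1/10) + 10^(93.6/10) + 10^(76.5/10) = 8.967e+09.
L_total = 10·log₁₀(8.967e+09) = 99.53 dB.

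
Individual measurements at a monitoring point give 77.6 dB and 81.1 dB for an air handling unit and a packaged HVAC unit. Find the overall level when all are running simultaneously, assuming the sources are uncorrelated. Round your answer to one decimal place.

82.7 dB

For uncorrelated sources the intensities add, so convert each level to linear form, sum, and take 10·log₁₀ of the total.
Σ 10^(L/10) = 10^(77.6/10) + 10^(81.1/10) = 1.864e+08.
L_total = 10·log₁₀(1.864e+08) = 82.70 dB.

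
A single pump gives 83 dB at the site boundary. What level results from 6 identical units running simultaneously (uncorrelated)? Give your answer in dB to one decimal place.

L_total = L₁ + 10·log₁₀ N for N identical incoherent sources.
L_total = 83 + 10·log₁₀(6) = 83 + 7.782 = 90.78 dB.

90.8 dB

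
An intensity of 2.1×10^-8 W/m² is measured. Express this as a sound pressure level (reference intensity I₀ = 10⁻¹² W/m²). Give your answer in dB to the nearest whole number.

43 dB

L = 10·log₁₀(I/I₀) = 10·log₁₀(2.1×10^-8/10⁻¹²) = 10·log₁₀(2.1×10^4).
L = 10·(0.3222 + 4) = 43.22 dB.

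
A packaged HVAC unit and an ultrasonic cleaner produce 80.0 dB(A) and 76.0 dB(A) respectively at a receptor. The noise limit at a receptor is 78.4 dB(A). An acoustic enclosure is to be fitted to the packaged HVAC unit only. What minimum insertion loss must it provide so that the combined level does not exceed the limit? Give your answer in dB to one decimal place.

The untreated sources together contribute 10^(76.0/10) = 3.981e+07, i.e. 76.00 dB(A).
The limit corresponds to 10^(78.4/10) = 6.918e+07; subtracting the fixed part leaves 2.937e+07 for the packaged HVAC unit, i.e. 74.68 dB(A).
Required insertion loss = 80.0 − 74.68 = 5.32 dB.

5.3 dB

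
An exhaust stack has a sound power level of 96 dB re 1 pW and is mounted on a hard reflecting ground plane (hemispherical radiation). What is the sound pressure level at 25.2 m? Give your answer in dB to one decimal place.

The power spreads over a hemisphere of area 2π·r², so L_p = L_w − 10·log₁₀(2π·r²).
2π·r² = 3990 m², 10·log₁₀ of that is 36.010 dB.
L_p = 96 − 36.010 = 59.99 dB.

60.0 dB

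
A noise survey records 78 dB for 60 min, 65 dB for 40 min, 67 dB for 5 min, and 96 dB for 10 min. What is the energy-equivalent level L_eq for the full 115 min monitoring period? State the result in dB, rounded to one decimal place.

85.8 dB

Weight each interval's intensity by its duration and average over T = 115 min:
Σ tᵢ·10^(Lᵢ/10) = 60·10^(78/10) + 40·10^(65/10) + 5·10^(67/10) + 10·10^(96/10) = 4.375e+10.
L_eq = 10·log₁₀(4.375e+10/115) = 85.80 dB.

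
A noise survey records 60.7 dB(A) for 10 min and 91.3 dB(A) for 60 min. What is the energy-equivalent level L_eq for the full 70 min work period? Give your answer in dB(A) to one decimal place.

The energy average is taken in the linear domain: L_eq = 10·log₁₀[(Σ tᵢ·10^(Lᵢ/10))/T], T = 70 min.
Σ tᵢ·10^(Lᵢ/10) = 10·10^(60.7/10) + 60·10^(91.3/10) = 8.095e+10.
L_eq = 10·log₁₀(8.095e+10/70) = 90.63 dB(A).

90.6 dB(A)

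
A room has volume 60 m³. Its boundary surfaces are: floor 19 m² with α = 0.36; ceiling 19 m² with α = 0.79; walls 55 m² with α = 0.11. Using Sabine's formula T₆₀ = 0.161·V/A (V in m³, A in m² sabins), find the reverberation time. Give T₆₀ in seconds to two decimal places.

Total absorption A = 19·0.36 + 19·0.79 + 55·0.11 = 27.90 m² sabins.
T₆₀ = 0.161 × 60 / 27.90 = 0.346 s.

0.35 s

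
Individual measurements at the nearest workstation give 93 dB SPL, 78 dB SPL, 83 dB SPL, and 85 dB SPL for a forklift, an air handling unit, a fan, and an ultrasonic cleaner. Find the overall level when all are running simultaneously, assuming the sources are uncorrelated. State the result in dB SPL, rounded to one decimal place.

94.1 dB SPL

Incoherent sources combine by intensity addition: L_total = 10·log₁₀(Σ 10^(L_i/10)).
Σ 10^(L/10) = 10^(93/10) + 10^(78/10) + 10^(83/10) + 10^(85/10) = 2.574e+09.
L_total = 10·log₁₀(2.574e+09) = 94.11 dB SPL.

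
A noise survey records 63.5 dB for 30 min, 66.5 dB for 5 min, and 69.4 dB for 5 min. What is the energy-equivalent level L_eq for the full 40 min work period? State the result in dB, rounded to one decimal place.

Weight each interval's intensity by its duration and average over T = 40 min:
Σ tᵢ·10^(Lᵢ/10) = 30·10^(63.5/10) + 5·10^(66.5/10) + 5·10^(69.4/10) = 1.330e+08.
L_eq = 10·log₁₀(1.330e+08/40) = 65.22 dB.

65.2 dB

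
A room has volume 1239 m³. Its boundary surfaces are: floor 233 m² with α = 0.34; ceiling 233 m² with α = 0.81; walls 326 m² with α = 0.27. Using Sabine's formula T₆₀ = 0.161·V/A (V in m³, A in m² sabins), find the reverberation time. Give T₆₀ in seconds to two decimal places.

0.56 s

A = Σ Sᵢαᵢ = 233·0.34 + 233·0.81 + 326·0.27 = 355.97 m².
T₆₀ = 0.161·V/A = 0.161·1239/355.97 = 0.560 s.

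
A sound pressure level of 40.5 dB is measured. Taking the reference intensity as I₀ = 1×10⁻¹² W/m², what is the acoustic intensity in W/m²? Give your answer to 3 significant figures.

I = I₀·10^(L/10) = 10⁻¹² × 10^(40.5/10) = 10^(-7.950).

1.12e-08 W/m²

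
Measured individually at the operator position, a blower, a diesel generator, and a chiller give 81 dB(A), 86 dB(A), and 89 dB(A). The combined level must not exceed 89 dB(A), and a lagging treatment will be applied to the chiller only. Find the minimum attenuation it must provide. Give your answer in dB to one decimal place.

4.7 dB

Fixed contribution from the other sources: Σ 10^(L/10) = 10^(81/10) + 10^(86/10) = 5.240e+08 (87.19 dB(A)).
The limit corresponds to 10^(89/10) = 7.943e+08; subtracting the fixed part leaves 2.703e+08 for the chiller, i.e. 84.32 dB(A).
Required insertion loss = 89 − 84.32 = 4.68 dB.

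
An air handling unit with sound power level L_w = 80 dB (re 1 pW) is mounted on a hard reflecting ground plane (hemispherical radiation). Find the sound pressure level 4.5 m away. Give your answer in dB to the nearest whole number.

Free-field hemispherical radiation: L_p = L_w − 10·log₁₀(2π·r²), r = 4.5 m.
2π·r² = 127.2 m², 10·log₁₀ of that is 21.046 dB.
L_p = 80 − 21.046 = 58.95 dB.

59 dB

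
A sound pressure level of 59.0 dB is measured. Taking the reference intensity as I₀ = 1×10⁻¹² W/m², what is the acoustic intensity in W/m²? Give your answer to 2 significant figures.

I/I₀ = 10^(59.0/10) = 7.943e+05, so I = 7.943e+05 × 10⁻¹² W/m².

7.9e-07 W/m²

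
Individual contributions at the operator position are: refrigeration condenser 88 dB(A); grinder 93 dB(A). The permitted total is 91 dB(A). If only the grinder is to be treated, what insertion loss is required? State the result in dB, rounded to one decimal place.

Fixed contribution from the other source: Σ 10^(L/10) = 10^(88/10) = 6.310e+08 (88.00 dB(A)).
To meet 91 dB(A) overall, the treated grinder may contribute at most 10^(91/10) − 6.310e+08 = 6.280e+08, i.e. 87.98 dB(A).
Required insertion loss = 93 − 87.98 = 5.02 dB.

5.0 dB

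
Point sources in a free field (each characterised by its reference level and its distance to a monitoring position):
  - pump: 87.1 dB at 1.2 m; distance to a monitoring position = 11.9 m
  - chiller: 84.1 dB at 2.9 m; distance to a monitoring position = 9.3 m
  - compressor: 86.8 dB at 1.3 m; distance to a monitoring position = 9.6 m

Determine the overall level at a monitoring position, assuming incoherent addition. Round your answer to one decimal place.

75.9 dB

Propagate each source to the receiver with L = L_ref − 20·log₁₀(r/r_ref), then add intensities.
pump: 87.1 − 20·log₁₀(11.9/1.2) = 87.1 − 19.93 = 67.17 dB.
chiller: 84.1 − 20·log₁₀(9.3/2.9) = 84.1 − 10.12 = 73.98 dB.
compressor: 86.8 − 20·log₁₀(9.6/1.3) = 86.8 − 17.37 = 69.43 dB.
Σ 10^(L/10) = 3.899e+07 → L_total = 10·log₁₀(3.899e+07) = 75.91 dB.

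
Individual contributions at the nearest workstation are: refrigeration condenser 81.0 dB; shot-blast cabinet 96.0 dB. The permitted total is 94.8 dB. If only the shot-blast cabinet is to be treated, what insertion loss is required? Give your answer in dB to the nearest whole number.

The untreated sources together contribute 10^(81.0/10) = 1.259e+08, i.e. 81.00 dB.
The limit corresponds to 10^(94.8/10) = 3.020e+09; subtracting the fixed part leaves 2.894e+09 for the shot-blast cabinet, i.e. 94.62 dB.
So the shot-blast cabinet must be reduced from 96.0 to 94.62 dB: IL = 1.38 dB.

1 dB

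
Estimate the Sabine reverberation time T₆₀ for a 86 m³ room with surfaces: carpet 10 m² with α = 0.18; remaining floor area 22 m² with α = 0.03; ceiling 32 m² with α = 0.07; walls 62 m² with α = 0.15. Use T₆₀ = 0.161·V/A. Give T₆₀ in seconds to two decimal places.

0.99 s

Total absorption A = 10·0.18 + 22·0.03 + 32·0.07 + 62·0.15 = 14.00 m² sabins.
T₆₀ = 0.161 × 86 / 14.00 = 0.989 s.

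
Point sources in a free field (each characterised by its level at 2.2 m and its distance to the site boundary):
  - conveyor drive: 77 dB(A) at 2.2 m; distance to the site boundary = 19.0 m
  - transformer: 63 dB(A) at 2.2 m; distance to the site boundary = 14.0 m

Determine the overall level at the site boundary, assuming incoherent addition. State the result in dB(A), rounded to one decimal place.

58.6 dB(A)

First find each source's level at the receiver (point-source: −20·log₁₀(r/r_ref)), then combine on an intensity basis.
conveyor drive: 77 − 20·log₁₀(19.0/2.2) = 77 − 18.73 = 58.27 dB(A).
transformer: 63 − 20·log₁₀(14.0/2.2) = 63 − 16.07 = 46.93 dB(A).
Σ 10^(L/10) = 7.212e+05 → L_total = 10·log₁₀(7.212e+05) = 58.58 dB(A).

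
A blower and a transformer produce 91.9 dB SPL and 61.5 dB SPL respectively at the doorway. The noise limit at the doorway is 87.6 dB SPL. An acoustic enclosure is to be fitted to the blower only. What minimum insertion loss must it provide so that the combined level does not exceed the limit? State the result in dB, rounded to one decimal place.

Fixed contribution from the other source: Σ 10^(L/10) = 10^(61.5/10) = 1.413e+06 (61.50 dB SPL).
The limit corresponds to 10^(87.6/10) = 5.754e+08; subtracting the fixed part leaves 5.740e+08 for the blower, i.e. 87.59 dB SPL.
So the blower must be reduced from 91.9 to 87.59 dB SPL: IL = 4.31 dB.

4.3 dB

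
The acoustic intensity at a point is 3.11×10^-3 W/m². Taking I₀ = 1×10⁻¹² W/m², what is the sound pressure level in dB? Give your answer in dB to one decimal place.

94.9 dB

Dividing by I₀ shifts the exponent by 12: I/I₀ = 3.11×10^9.
L = 10·(0.4928 + 9) = 94.93 dB.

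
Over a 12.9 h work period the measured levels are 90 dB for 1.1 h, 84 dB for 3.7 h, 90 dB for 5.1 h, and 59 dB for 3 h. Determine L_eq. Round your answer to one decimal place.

87.4 dB

The energy average is taken in the linear domain: L_eq = 10·log₁₀[(Σ tᵢ·10^(Lᵢ/10))/T], T = 12.9 h.
Σ tᵢ·10^(Lᵢ/10) = 1.1·10^(90/10) + 3.7·10^(84/10) + 5.1·10^(90/10) + 3·10^(59/10) = 7.132e+09.
L_eq = 10·log₁₀(7.132e+09/12.9) = 87.43 dB.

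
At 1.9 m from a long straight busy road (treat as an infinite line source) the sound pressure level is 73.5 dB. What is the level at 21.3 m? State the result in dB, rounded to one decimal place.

For a line source, L₂ = L₁ − 10·log₁₀(r₂/r₁).
L₂ = 73.5 − 10·log₁₀(21.3/1.9) = 73.5 − 10.496 = 63.00 dB.

63.0 dB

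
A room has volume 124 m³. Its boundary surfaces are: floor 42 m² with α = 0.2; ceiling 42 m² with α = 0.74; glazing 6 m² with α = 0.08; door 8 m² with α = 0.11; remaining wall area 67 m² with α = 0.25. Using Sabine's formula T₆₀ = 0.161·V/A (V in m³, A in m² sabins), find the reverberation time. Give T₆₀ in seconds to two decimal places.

0.35 s

Summing Sᵢαᵢ: 42·0.2 + 42·0.74 + 6·0.08 + 8·0.11 + 67·0.25 = 57.59 m².
T₆₀ = 0.161 × 124 / 57.59 = 0.347 s.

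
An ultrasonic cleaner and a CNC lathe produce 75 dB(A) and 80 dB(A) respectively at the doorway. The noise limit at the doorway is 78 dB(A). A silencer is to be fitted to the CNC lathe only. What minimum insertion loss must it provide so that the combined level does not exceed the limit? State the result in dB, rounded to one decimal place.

The untreated sources together contribute 10^(75/10) = 3.162e+07, i.e. 75.00 dB(A).
The limit corresponds to 10^(78/10) = 6.310e+07; subtracting the fixed part leaves 3.147e+07 for the CNC lathe, i.e. 74.98 dB(A).
So the CNC lathe must be reduced from 80 to 74.98 dB(A): IL = 5.02 dB.

5.0 dB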